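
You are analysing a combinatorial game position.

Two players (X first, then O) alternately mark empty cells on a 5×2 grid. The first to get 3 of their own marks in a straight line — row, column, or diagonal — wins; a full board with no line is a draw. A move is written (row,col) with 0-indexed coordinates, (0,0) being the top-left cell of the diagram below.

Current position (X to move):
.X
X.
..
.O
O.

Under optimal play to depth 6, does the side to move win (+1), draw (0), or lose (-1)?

value(.X/X./../.O/O., X) = +1

ply 1, X at .X/X./../.O/O. | (0,0)=-1→XX/X./../.O/O.; (1,1)=+0→.X/XX/../.O/O.; (2,0)=+1→.X/X./X./.O/O.*; (2,1)=+1→.X/X./.X/.O/O.; (3,0)=+0→.X/X./../XO/O.; (4,1)=+0→.X/X./../.O/OX
ply 2, O at .X/X./X./.O/O. | (0,0)=-1→OX/X./X./.O/O.*; (1,1)=-1→.X/XO/X./.O/O.; (2,1)=-1→.X/X./XO/.O/O.; (3,0)=-1→.X/X./X./OO/O.; (4,1)=-1→.X/X./X./.O/OO
ply 3, X at OX/X./X./.O/O. | (1,1)=+1→OX/XX/X./.O/O.*; (2,1)=+1→OX/X./XX/.O/O.; (3,0)=+1→OX/X./X./XO/O.; (4,1)=+0→OX/X./X./.O/OX
ply 4, O at OX/XX/X./.O/O. | (2,1)=-1→OX/XX/XO/.O/O.*; (3,0)=-1→OX/XX/X./OO/O.; (4,1)=-1→OX/XX/X./.O/OO
ply 5, X at OX/XX/XO/.O/O. | (3,0)=+1→OX/XX/XO/XO/O.*; (4,1)=+0→OX/XX/XO/.O/OX
ply 6: OX/XX/XO/XO/O. is terminal -1 (O); from .X/X./../.O/O. depth 6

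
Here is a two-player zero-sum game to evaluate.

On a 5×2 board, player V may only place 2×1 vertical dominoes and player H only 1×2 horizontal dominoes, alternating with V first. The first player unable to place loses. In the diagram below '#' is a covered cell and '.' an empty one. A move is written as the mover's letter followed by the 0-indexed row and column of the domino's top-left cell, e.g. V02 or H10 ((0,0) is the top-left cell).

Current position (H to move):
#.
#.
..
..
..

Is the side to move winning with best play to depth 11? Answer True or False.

H winning at [#./#./../../..]: True

ply 1, H at #./#./../../.. | H20=-1→#./#./##/../..; H30=+1→#./#./../##/..*; H40=-1→#./#./../../##
ply 2, V at #./#./../##/.. | V01=-1→##/##/../##/..*; V11=-1→#./##/.#/##/..
ply 3, H at ##/##/../##/.. | H20=+1→##/##/##/##/..*; H40=+1→##/##/../##/##
ply 4: ##/##/##/##/.. is terminal -1 (V); from #./#./../../.. depth 11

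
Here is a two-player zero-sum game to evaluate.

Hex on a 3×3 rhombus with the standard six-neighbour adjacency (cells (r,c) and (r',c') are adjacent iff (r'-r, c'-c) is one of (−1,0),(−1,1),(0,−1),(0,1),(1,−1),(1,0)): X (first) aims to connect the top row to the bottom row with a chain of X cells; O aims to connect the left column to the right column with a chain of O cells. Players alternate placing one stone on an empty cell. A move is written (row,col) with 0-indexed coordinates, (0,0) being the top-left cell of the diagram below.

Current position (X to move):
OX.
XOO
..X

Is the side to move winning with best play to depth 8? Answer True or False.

p1 X@[OX./XOO/..X]: (0,2)[OXX/XOO/..X]-1 (2,0)[OX./XOO/X.X]+1* (2,1)[OX./XOO/.XX]-1
p2 O@[OX./XOO/X.X] terminal -1; root [OX./XOO/..X] d8

X winning at [OX./XOO/..X]: True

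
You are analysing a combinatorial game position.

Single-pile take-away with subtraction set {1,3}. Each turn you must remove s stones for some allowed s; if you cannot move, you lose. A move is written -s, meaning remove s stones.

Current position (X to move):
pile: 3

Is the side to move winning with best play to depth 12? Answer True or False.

[3] X move#1: -1:+1/2*, -3:+1/0
[2] O move#2: -1:-1/1*
[1] X move#3: -1:+1/0*
[0] end (terminal -1, O#4); searched 3 to 12

X winning at [3]: True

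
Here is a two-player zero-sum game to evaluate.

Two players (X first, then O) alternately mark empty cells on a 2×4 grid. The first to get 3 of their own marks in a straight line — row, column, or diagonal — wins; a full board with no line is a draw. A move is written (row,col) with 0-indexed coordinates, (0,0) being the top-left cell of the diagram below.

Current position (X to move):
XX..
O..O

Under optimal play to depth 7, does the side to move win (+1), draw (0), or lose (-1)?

value(XX../O..O, X) = +1

[XX../O..O] X move#1: (0,2):+1/XXX./O..O*, (0,3):+0/XX.X/O..O, (1,1):+0/XX../OX.O, (1,2):+0/XX../O.XO
[XXX./O..O] end (terminal -1, O#2); searched XX../O..O to 7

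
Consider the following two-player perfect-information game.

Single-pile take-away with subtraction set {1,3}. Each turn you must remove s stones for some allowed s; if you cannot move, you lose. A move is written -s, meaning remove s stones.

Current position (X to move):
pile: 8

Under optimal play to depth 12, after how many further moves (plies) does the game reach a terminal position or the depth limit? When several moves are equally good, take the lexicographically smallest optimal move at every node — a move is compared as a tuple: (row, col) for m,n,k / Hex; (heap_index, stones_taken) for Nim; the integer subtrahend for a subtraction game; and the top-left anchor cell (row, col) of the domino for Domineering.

PV length from [8]: 8 plies

[8] X move#1: -1:-1/7*, -3:-1/5
[7] O move#2: -1:+1/6*, -3:+1/4
[6] X move#3: -1:-1/5*, -3:-1/3
[5] O move#4: -1:+1/4*, -3:+1/2
[4] X move#5: -1:-1/3*, -3:-1/1
[3] O move#6: -1:+1/2*, -3:+1/0
[2] X move#7: -1:-1/1*
[1] O move#8: -1:+1/0*
[0] end (terminal -1, X#9); searched 8 to 12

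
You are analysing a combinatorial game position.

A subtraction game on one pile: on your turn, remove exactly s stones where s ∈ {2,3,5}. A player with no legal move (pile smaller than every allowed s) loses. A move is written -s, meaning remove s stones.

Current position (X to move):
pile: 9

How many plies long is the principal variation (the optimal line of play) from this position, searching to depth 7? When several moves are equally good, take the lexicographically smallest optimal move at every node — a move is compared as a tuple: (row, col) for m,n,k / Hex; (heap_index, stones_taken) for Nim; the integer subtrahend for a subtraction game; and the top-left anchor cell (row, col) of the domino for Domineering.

PV length from [9]: 3 plies

[9] X move#1: -2:+1/7*, -3:-1/6, -5:-1/4
[7] O move#2: -2:-1/5*, -3:-1/4, -5:-1/2
[5] X move#3: -2:-1/3, -3:-1/2, -5:+1/0*
[0] end (terminal -1, O#4); searched 9 to 7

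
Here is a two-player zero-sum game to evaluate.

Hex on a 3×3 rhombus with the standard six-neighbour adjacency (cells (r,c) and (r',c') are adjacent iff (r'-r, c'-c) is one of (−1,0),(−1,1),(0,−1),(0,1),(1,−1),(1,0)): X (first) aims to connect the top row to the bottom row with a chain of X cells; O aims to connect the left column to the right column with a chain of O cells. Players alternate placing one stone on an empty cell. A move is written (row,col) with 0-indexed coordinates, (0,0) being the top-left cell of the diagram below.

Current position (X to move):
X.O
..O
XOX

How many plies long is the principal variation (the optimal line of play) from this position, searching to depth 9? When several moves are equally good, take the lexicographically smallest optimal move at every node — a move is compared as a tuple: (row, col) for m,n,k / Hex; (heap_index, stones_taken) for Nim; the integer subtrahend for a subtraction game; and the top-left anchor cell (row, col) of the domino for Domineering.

p1 X@[X.O/..O/XOX]: (0,1)[XXO/..O/XOX]+1* (1,0)[X.O/X.O/XOX]+1 (1,1)[X.O/.XO/XOX]+1
p2 O@[XXO/..O/XOX]: (1,0)[XXO/O.O/XOX]-1* (1,1)[XXO/.OO/XOX]-1
p3 X@[XXO/O.O/XOX]: (1,1)[XXO/OXO/XOX]+1*
p4 O@[XXO/OXO/XOX] terminal -1; root [X.O/..O/XOX] d9

PV length from [X.O/..O/XOX]: 3 plies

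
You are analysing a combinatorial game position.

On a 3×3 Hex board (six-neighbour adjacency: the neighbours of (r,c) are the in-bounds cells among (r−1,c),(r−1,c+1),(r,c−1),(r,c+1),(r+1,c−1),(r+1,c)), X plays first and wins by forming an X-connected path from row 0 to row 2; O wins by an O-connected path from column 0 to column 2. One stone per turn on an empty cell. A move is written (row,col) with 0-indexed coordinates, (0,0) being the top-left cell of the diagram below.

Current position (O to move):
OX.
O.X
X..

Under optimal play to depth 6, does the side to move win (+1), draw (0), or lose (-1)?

ply 1, O at OX./O.X/X.. | (0,2)=-1→OXO/O.X/X..*; (1,1)=-1→OX./OOX/X..; (2,1)=-1→OX./O.X/XO.; (2,2)=-1→OX./O.X/X.O
ply 2, X at OXO/O.X/X.. | (1,1)=+1→OXO/OXX/X..*; (2,1)=-1→OXO/O.X/XX.; (2,2)=-1→OXO/O.X/X.X
ply 3: OXO/OXX/X.. is terminal -1 (O); from OX./O.X/X.. depth 6

value(OX./O.X/X.., O) = -1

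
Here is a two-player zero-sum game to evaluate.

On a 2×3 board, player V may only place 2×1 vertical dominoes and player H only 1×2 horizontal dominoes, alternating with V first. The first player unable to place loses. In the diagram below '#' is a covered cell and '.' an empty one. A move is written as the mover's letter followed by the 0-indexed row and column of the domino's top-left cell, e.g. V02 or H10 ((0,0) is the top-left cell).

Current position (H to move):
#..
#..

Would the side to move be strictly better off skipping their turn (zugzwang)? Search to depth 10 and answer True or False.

zugzwang(#../#.., H) = False

[#../#..] H move#1: H01:+1/###/#..*, H11:+1/#../###
[###/#..] end (terminal -1, V#2); searched #../#.. to 10
suppose H passes — search the same position with V to move:
pass> [#../#..] V move#1: V01:+1/##./##.*, V02:+1/#.#/#.#
pass> [##./##.] end (terminal -1, H#2); searched #../#.. to 10
for H: play +1, pass -1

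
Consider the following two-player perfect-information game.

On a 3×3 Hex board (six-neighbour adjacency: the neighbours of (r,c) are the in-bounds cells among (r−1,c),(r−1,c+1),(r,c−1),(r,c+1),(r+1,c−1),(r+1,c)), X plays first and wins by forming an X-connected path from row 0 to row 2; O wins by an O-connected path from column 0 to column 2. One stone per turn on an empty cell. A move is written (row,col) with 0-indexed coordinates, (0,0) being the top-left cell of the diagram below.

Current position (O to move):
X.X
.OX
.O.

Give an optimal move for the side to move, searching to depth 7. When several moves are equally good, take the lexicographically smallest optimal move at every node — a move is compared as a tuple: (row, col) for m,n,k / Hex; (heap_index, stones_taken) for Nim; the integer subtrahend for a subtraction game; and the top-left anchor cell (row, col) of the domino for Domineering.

ply 1, O at X.X/.OX/.O. | (0,1)=-1→XOX/.OX/.O.; (1,0)=-1→X.X/OOX/.O.; (2,0)=-1→X.X/.OX/OO.; (2,2)=+1→X.X/.OX/.OO*
ply 2, X at X.X/.OX/.OO | (0,1)=-1→XXX/.OX/.OO*; (1,0)=-1→X.X/XOX/.OO; (2,0)=-1→X.X/.OX/XOO
ply 3, O at XXX/.OX/.OO | (1,0)=+1→XXX/OOX/.OO*; (2,0)=+1→XXX/.OX/OOO
ply 4: XXX/OOX/.OO is terminal -1 (X); from X.X/.OX/.O. depth 7

O's best at [X.X/.OX/.O.]: (2,2)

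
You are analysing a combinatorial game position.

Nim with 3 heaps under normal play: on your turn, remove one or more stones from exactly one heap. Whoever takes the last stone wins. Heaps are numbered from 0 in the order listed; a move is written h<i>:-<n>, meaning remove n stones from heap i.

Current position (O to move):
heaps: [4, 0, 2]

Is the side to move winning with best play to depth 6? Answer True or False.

O winning at [(4,0,2)]: True

p1 O@[(4,0,2)]: h0:-1[(3,0,2)]-1 h0:-2[(2,0,2)]+1* h0:-3[(1,0,2)]-1 h0:-4[(0,0,2)]-1 h2:-1[(4,0,1)]-1 h2:-2[(4,0,0)]-1
p2 X@[(2,0,2)]: h0:-1[(1,0,2)]-1* h0:-2[(0,0,2)]-1 h2:-1[(2,0,1)]-1 h2:-2[(2,0,0)]-1
p3 O@[(1,0,2)]: h0:-1[(0,0,2)]-1 h2:-1[(1,0,1)]+1* h2:-2[(1,0,0)]-1
p4 X@[(1,0,1)]: h0:-1[(0,0,1)]-1* h2:-1[(1,0,0)]-1
p5 O@[(0,0,1)]: h2:-1[(0,0,0)]+1*
p6 X@[(0,0,0)] terminal -1; root [(4,0,2)] d6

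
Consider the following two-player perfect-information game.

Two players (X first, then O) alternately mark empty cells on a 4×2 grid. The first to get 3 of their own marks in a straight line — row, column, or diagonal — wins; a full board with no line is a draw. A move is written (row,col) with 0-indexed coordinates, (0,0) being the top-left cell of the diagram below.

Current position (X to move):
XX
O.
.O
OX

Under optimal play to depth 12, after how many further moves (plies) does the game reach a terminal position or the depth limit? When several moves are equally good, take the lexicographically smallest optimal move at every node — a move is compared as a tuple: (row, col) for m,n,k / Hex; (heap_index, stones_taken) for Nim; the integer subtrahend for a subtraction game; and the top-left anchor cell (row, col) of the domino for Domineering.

p1 X@[XX/O./.O/OX]: (1,1)[XX/OX/.O/OX]-1 (2,0)[XX/O./XO/OX]+0*
p2 O@[XX/O./XO/OX]: (1,1)[XX/OO/XO/OX]+0*
p3 X@[XX/OO/XO/OX] terminal +0; root [XX/O./.O/OX] d12

PV length from [XX/O./.O/OX]: 2 plies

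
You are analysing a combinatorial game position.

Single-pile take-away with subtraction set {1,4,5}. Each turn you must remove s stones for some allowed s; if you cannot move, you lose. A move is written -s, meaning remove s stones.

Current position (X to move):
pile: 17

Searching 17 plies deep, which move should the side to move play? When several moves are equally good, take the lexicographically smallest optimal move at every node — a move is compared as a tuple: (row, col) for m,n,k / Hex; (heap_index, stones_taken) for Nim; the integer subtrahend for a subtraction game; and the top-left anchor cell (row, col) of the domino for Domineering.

X's best at [17]: -1

[17] X move#1: -1:+1/16*, -4:-1/13, -5:-1/12
[16] O move#2: -1:-1/15*, -4:-1/12, -5:-1/11
[15] X move#3: -1:-1/14, -4:-1/11, -5:+1/10*
[10] O move#4: -1:-1/9*, -4:-1/6, -5:-1/5
[9] X move#5: -1:+1/8*, -4:-1/5, -5:-1/4
[8] O move#6: -1:-1/7*, -4:-1/4, -5:-1/3
[7] X move#7: -1:-1/6, -4:-1/3, -5:+1/2*
[2] O move#8: -1:-1/1*
[1] X move#9: -1:+1/0*
[0] end (terminal -1, O#10); searched 17 to 17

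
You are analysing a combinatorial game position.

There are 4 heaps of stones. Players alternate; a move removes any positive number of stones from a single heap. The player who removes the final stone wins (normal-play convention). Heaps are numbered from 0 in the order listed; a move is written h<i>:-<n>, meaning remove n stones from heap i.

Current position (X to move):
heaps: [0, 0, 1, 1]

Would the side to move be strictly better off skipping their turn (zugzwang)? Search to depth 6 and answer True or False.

ply 1, X at (0,0,1,1) | h2:-1=-1→(0,0,0,1)*; h3:-1=-1→(0,0,1,0)
ply 2, O at (0,0,0,1) | h3:-1=+1→(0,0,0,0)*
ply 3: (0,0,0,0) is terminal -1 (X); from (0,0,1,1) depth 6
if X skipped the turn, O would face:
~ ply 1, O at (0,0,1,1) | h2:-1=-1→(0,0,0,1)*; h3:-1=-1→(0,0,1,0)
~ ply 2, X at (0,0,0,1) | h3:-1=+1→(0,0,0,0)*
~ ply 3: (0,0,0,0) is terminal -1 (O); from (0,0,1,1) depth 6
compare (X): move=-1 vs pass=+1

zugzwang((0,0,1,1), X) = True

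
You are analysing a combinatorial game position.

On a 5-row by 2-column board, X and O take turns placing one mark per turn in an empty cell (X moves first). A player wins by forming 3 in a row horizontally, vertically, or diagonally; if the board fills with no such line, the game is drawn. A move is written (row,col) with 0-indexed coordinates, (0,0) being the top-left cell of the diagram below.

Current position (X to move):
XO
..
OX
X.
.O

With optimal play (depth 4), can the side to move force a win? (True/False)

X winning at [XO/../OX/X./.O]: False

[XO/../OX/X./.O] X move#1: (1,0):+0/XO/X./OX/X./.O*, (1,1):+0/XO/.X/OX/X./.O, (3,1):+0/XO/../OX/XX/.O, (4,0):+0/XO/../OX/X./XO
[XO/X./OX/X./.O] O move#2: (1,1):+0/XO/XO/OX/X./.O*, (3,1):+0/XO/X./OX/XO/.O, (4,0):+0/XO/X./OX/X./OO
[XO/XO/OX/X./.O] X move#3: (3,1):+0/XO/XO/OX/XX/.O*, (4,0):+0/XO/XO/OX/X./XO
[XO/XO/OX/XX/.O] O move#4: (4,0):+0/XO/XO/OX/XX/OO*
[XO/XO/OX/XX/OO] end (terminal +0, X#5); searched XO/../OX/X./.O to 4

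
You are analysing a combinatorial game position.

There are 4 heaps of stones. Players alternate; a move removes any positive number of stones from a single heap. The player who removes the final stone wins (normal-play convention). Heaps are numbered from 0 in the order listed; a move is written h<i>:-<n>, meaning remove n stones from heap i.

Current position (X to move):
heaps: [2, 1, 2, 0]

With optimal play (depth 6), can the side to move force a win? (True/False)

[(2,1,2,0)] X move#1: h0:-1:-1/(1,1,2,0), h0:-2:-1/(0,1,2,0), h1:-1:+1/(2,0,2,0)*, h2:-1:-1/(2,1,1,0), h2:-2:-1/(2,1,0,0)
[(2,0,2,0)] O move#2: h0:-1:-1/(1,0,2,0)*, h0:-2:-1/(0,0,2,0), h2:-1:-1/(2,0,1,0), h2:-2:-1/(2,0,0,0)
[(1,0,2,0)] X move#3: h0:-1:-1/(0,0,2,0), h2:-1:+1/(1,0,1,0)*, h2:-2:-1/(1,0,0,0)
[(1,0,1,0)] O move#4: h0:-1:-1/(0,0,1,0)*, h2:-1:-1/(1,0,0,0)
[(0,0,1,0)] X move#5: h2:-1:+1/(0,0,0,0)*
[(0,0,0,0)] end (terminal -1, O#6); searched (2,1,2,0) to 6

X winning at [(2,1,2,0)]: True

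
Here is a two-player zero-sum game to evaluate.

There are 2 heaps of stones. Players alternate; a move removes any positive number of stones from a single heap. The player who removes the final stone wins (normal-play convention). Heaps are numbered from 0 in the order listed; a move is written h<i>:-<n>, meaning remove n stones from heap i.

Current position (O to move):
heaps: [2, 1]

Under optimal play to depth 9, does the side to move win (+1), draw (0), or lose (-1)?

ply 1, O at (2,1) | h0:-1=+1→(1,1)*; h0:-2=-1→(0,1); h1:-1=-1→(2,0)
ply 2, X at (1,1) | h0:-1=-1→(0,1)*; h1:-1=-1→(1,0)
ply 3, O at (0,1) | h1:-1=+1→(0,0)*
ply 4: (0,0) is terminal -1 (X); from (2,1) depth 9

value((2,1), O) = +1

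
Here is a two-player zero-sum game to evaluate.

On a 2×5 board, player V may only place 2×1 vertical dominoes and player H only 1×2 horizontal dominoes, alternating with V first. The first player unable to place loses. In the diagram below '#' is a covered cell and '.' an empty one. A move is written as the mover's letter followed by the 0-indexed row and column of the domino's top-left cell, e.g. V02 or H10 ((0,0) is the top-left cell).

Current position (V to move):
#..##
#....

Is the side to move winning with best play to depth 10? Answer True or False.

V winning at [#..##/#....]: True

p1 V@[#..##/#....]: V01[##.##/##...]-1 V02[#.###/#.#..]+1*
p2 H@[#.###/#.#..]: H13[#.###/#.###]-1*
p3 V@[#.###/#.###]: V01[#####/#####]+1*
p4 H@[#####/#####] terminal -1; root [#..##/#....] d10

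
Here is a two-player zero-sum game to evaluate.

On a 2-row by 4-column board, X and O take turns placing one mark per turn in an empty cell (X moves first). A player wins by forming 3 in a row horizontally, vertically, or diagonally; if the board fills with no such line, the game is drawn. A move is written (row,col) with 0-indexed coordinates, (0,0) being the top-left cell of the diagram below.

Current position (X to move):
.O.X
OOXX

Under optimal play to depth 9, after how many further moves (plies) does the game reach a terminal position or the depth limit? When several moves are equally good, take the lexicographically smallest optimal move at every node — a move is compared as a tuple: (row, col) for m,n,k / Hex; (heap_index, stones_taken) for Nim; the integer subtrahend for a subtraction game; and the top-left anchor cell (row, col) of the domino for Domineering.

[.O.X/OOXX] X move#1: (0,0):+0/XO.X/OOXX*, (0,2):+0/.OXX/OOXX
[XO.X/OOXX] O move#2: (0,2):+0/XOOX/OOXX*
[XOOX/OOXX] end (terminal +0, X#3); searched .O.X/OOXX to 9

PV length from [.O.X/OOXX]: 2 plies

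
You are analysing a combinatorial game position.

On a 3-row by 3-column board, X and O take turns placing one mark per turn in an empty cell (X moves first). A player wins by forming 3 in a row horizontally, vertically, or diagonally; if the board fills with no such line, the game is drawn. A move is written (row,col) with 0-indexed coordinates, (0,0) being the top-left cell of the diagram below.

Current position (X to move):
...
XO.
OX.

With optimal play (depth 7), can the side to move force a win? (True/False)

ply 1, X at .../XO./OX. | (0,0)=-1→X../XO./OX.; (0,1)=-1→.X./XO./OX.; (0,2)=+0→..X/XO./OX.*; (1,2)=-1→.../XOX/OX.; (2,2)=-1→.../XO./OXX
ply 2, O at ..X/XO./OX. | (0,0)=+0→O.X/XO./OX.*; (0,1)=+0→.OX/XO./OX.; (1,2)=+0→..X/XOO/OX.; (2,2)=+0→..X/XO./OXO
ply 3, X at O.X/XO./OX. | (0,1)=-1→OXX/XO./OX.; (1,2)=-1→O.X/XOX/OX.; (2,2)=+0→O.X/XO./OXX*
ply 4, O at O.X/XO./OXX | (0,1)=-1→OOX/XO./OXX; (1,2)=+0→O.X/XOO/OXX*
ply 5, X at O.X/XOO/OXX | (0,1)=+0→OXX/XOO/OXX*
ply 6: OXX/XOO/OXX is terminal +0 (O); from .../XO./OX. depth 7

X winning at [.../XO./OX.]: False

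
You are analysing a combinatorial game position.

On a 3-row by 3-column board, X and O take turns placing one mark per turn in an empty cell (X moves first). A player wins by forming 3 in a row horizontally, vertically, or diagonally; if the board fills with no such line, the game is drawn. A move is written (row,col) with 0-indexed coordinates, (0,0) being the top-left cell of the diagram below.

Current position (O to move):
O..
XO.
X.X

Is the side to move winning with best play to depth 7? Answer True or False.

O winning at [O../XO./X.X]: False

ply 1, O at O../XO./X.X | (0,1)=-1→OO./XO./X.X; (0,2)=-1→O.O/XO./X.X; (1,2)=-1→O../XOO/X.X; (2,1)=+0→O../XO./XOX*
ply 2, X at O../XO./XOX | (0,1)=+0→OX./XO./XOX*; (0,2)=-1→O.X/XO./XOX; (1,2)=-1→O../XOX/XOX
ply 3, O at OX./XO./XOX | (0,2)=+0→OXO/XO./XOX*; (1,2)=+0→OX./XOO/XOX
ply 4, X at OXO/XO./XOX | (1,2)=+0→OXO/XOX/XOX*
ply 5: OXO/XOX/XOX is terminal +0 (O); from O../XO./X.X depth 7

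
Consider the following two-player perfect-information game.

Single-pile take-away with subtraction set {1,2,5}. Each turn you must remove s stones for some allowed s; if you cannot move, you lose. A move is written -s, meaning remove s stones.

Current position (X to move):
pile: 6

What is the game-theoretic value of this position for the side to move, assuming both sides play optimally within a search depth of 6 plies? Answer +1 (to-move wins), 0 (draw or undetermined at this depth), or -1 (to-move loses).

ply 1, X at 6 | -1=-1→5*; -2=-1→4; -5=-1→1
ply 2, O at 5 | -1=-1→4; -2=+1→3*; -5=+1→0
ply 3, X at 3 | -1=-1→2*; -2=-1→1
ply 4, O at 2 | -1=-1→1; -2=+1→0*
ply 5: 0 is terminal -1 (X); from 6 depth 6

value(6, X) = -1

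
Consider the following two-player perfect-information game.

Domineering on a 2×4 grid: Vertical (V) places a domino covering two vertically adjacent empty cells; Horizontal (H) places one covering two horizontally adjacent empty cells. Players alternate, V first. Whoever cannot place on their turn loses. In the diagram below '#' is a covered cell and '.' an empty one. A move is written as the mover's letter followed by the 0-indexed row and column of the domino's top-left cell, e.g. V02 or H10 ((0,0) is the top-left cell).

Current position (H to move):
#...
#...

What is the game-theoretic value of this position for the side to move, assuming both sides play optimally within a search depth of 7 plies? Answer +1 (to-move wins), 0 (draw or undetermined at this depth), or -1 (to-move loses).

value(#.../#..., H) = +1

[#.../#...] H move#1: H01:+1/###./#...*, H02:+1/#.##/#..., H11:+1/#.../###., H12:+1/#.../#.##
[###./#...] V move#2: V03:-1/####/#..#*
[####/#..#] H move#3: H11:+1/####/####*
[####/####] end (terminal -1, V#4); searched #.../#... to 7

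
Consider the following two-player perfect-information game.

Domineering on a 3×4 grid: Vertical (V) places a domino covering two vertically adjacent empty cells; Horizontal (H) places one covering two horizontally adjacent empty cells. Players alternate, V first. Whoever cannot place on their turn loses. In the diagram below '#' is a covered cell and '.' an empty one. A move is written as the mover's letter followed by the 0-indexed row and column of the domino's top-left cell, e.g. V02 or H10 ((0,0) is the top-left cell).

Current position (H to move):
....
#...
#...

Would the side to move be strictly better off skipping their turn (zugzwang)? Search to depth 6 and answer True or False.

p1 H@[..../#.../#...]: H00[##../#.../#...]-1 H01[.##./#.../#...]-1 H02[..##/#.../#...]-1 H11[..../###./#...]+1* H12[..../#.##/#...]+1 H21[..../#.../###.]-1 H22[..../#.../#.##]-1
p2 V@[..../###./#...]: V03[...#/####/#...]-1* V13[..../####/#..#]-1
p3 H@[...#/####/#...]: H00[##.#/####/#...]+1* H01[.###/####/#...]+1 H21[...#/####/###.]+1 H22[...#/####/#.##]+1
p4 V@[##.#/####/#...] terminal -1; root [..../#.../#...] d6
suppose H passes — search the same position with V to move:
pass> p1 V@[..../#.../#...]: V01[.#../##../#...]-1 V02[..#./#.#./#...]+1* V03[...#/#..#/#...]-1 V11[..../##../##..]-1 V12[..../#.#./#.#.]+1 V13[..../#..#/#..#]-1
pass> p2 H@[..#./#.#./#...]: H00[###./#.#./#...]-1* H21[..#./#.#./###.]-1 H22[..#./#.#./#.##]-1
pass> p3 V@[###./#.#./#...]: V03[####/#.##/#...]-1 V11[###./###./##..]+1* V13[###./#.##/#..#]-1
pass> p4 H@[###./###./##..]: H22[###./###./####]-1*
pass> p5 V@[###./###./####]: V03[####/####/####]+1*
pass> p6 H@[####/####/####] terminal -1; root [..../#.../#...] d6
for H: play +1, pass -1

zugzwang(..../#.../#..., H) = False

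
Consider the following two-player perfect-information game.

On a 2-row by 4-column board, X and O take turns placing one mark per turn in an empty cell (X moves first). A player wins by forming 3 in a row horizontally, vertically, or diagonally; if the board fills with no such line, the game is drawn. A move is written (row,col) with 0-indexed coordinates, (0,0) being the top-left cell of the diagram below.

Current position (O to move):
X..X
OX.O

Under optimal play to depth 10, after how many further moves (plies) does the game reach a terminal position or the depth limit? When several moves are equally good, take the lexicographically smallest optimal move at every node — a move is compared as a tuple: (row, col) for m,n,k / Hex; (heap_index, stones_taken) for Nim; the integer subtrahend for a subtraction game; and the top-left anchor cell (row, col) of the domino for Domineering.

PV length from [X..X/OX.O]: 3 plies

[X..X/OX.O] O move#1: (0,1):+0/XO.X/OX.O*, (0,2):+0/X.OX/OX.O, (1,2):+0/X..X/OXOO
[XO.X/OX.O] X move#2: (0,2):+0/XOXX/OX.O*, (1,2):+0/XO.X/OXXO
[XOXX/OX.O] O move#3: (1,2):+0/XOXX/OXOO*
[XOXX/OXOO] end (terminal +0, X#4); searched X..X/OX.O to 10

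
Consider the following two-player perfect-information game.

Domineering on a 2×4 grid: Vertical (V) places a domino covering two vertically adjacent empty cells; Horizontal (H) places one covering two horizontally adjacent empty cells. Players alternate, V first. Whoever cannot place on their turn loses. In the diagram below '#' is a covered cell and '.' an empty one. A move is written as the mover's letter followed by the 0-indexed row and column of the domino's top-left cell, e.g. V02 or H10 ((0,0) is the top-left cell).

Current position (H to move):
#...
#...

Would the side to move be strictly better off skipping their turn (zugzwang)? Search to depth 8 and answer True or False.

[#.../#...] H move#1: H01:+1/###./#...*, H02:+1/#.##/#..., H11:+1/#.../###., H12:+1/#.../#.##
[###./#...] V move#2: V03:-1/####/#..#*
[####/#..#] H move#3: H11:+1/####/####*
[####/####] end (terminal -1, V#4); searched #.../#... to 8
pass branch (V moves first from the same position):
  | [#.../#...] V move#1: V01:-1/##../##.., V02:+1/#.#./#.#.*, V03:-1/#..#/#..#
  | [#.#./#.#.] end (terminal -1, H#2); searched #.../#... to 8
H moving scores +1; H passing scores -1

zugzwang(#.../#..., H) = False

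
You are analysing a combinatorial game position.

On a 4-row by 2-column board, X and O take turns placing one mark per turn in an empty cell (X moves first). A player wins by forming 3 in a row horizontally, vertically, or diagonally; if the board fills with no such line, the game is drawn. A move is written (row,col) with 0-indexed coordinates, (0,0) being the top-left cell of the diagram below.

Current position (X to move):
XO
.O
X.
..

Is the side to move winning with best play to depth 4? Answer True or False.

X winning at [XO/.O/X./..]: True

p1 X@[XO/.O/X./..]: (1,0)[XO/XO/X./..]+1* (2,1)[XO/.O/XX/..]+0 (3,0)[XO/.O/X./X.]-1 (3,1)[XO/.O/X./.X]-1
p2 O@[XO/XO/X./..] terminal -1; root [XO/.O/X./..] d4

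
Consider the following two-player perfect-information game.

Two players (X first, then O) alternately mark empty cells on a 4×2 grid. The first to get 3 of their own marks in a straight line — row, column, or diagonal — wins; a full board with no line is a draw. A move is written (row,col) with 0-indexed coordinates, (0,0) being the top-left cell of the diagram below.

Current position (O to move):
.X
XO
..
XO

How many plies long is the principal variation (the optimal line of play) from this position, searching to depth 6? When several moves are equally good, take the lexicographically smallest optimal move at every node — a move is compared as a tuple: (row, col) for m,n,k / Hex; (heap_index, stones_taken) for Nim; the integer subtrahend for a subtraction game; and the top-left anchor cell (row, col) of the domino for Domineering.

p1 O@[.X/XO/../XO]: (0,0)[OX/XO/../XO]-1 (2,0)[.X/XO/O./XO]+0 (2,1)[.X/XO/.O/XO]+1*
p2 X@[.X/XO/.O/XO] terminal -1; root [.X/XO/../XO] d6

PV length from [.X/XO/../XO]: 1 ply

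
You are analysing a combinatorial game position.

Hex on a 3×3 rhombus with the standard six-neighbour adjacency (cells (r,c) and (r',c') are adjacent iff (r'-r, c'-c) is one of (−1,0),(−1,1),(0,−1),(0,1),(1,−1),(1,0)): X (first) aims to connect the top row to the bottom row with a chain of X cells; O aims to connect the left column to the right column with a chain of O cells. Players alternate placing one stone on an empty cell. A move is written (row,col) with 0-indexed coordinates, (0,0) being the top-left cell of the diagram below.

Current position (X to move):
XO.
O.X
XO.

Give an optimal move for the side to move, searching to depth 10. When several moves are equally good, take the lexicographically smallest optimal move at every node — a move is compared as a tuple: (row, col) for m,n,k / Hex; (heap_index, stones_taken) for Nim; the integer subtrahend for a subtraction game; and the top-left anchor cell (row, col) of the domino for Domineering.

X's best at [XO./O.X/XO.]: (0,2)

p1 X@[XO./O.X/XO.]: (0,2)[XOX/O.X/XO.]+1* (1,1)[XO./OXX/XO.]-1 (2,2)[XO./O.X/XOX]-1
p2 O@[XOX/O.X/XO.]: (1,1)[XOX/OOX/XO.]-1* (2,2)[XOX/O.X/XOO]-1
p3 X@[XOX/OOX/XO.]: (2,2)[XOX/OOX/XOX]+1*
p4 O@[XOX/OOX/XOX] terminal -1; root [XO./O.X/XO.] d10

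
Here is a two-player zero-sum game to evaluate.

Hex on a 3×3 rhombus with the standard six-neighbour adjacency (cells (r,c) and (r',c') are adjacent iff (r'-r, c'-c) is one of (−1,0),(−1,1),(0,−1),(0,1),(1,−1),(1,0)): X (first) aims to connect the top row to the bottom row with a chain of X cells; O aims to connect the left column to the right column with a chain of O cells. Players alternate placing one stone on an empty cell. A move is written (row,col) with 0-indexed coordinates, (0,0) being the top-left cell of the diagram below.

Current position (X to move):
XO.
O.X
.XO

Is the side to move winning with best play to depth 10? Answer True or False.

[XO./O.X/.XO] X move#1: (0,2):+1/XOX/O.X/.XO*, (1,1):-1/XO./OXX/.XO, (2,0):-1/XO./O.X/XXO
[XOX/O.X/.XO] end (terminal -1, O#2); searched XO./O.X/.XO to 10

X winning at [XO./O.X/.XO]: True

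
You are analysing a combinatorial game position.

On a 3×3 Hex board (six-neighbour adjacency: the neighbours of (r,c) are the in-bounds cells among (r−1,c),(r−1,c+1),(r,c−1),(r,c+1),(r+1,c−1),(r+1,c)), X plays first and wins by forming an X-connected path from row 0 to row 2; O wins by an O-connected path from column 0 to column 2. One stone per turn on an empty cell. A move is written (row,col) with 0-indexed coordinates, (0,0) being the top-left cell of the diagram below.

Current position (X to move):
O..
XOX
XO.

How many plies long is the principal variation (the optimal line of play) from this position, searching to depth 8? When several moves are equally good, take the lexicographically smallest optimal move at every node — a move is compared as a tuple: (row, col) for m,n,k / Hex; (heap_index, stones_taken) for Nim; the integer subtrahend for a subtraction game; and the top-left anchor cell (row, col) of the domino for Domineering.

PV length from [O../XOX/XO.]: 1 ply

[O../XOX/XO.] X move#1: (0,1):+1/OX./XOX/XO.*, (0,2):+1/O.X/XOX/XO., (2,2):+1/O../XOX/XOX
[OX./XOX/XO.] end (terminal -1, O#2); searched O../XOX/XO. to 8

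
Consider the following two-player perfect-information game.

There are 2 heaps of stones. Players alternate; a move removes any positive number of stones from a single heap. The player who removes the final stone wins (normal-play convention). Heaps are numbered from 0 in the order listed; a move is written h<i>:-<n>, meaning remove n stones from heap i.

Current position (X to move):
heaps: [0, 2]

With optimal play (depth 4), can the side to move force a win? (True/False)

X winning at [(0,2)]: True

[(0,2)] X move#1: h1:-1:-1/(0,1), h1:-2:+1/(0,0)*
[(0,0)] end (terminal -1, O#2); searched (0,2) to 4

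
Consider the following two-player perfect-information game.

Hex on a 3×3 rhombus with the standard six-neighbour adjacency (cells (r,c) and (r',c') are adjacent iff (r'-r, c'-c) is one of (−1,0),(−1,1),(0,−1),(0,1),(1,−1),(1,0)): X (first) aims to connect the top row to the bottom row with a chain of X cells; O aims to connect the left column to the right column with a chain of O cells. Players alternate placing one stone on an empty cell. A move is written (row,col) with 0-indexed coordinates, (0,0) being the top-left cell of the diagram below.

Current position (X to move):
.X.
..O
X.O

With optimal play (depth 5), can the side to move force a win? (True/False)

X winning at [.X./..O/X.O]: True

[.X./..O/X.O] X move#1: (0,0):+1/XX./..O/X.O*, (0,2):+1/.XX/..O/X.O, (1,0):+1/.X./X.O/X.O, (1,1):+1/.X./.XO/X.O, (2,1):+1/.X./..O/XXO
[XX./..O/X.O] O move#2: (0,2):-1/XXO/..O/X.O*, (1,0):-1/XX./O.O/X.O, (1,1):-1/XX./.OO/X.O, (2,1):-1/XX./..O/XOO
[XXO/..O/X.O] X move#3: (1,0):+1/XXO/X.O/X.O*, (1,1):+1/XXO/.XO/X.O, (2,1):+1/XXO/..O/XXO
[XXO/X.O/X.O] end (terminal -1, O#4); searched .X./..O/X.O to 5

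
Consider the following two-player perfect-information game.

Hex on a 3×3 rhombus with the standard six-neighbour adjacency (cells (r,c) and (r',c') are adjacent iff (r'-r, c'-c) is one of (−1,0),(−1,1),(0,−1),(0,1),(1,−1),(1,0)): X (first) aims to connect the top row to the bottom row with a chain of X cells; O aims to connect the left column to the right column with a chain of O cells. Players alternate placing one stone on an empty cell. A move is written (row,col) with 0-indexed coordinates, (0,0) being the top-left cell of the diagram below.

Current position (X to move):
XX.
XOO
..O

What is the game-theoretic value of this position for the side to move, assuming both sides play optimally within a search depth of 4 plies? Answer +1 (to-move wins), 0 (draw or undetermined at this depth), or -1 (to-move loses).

value(XX./XOO/..O, X) = +1

ply 1, X at XX./XOO/..O | (0,2)=-1→XXX/XOO/..O; (2,0)=+1→XX./XOO/X.O*; (2,1)=-1→XX./XOO/.XO
ply 2: XX./XOO/X.O is terminal -1 (O); from XX./XOO/..O depth 4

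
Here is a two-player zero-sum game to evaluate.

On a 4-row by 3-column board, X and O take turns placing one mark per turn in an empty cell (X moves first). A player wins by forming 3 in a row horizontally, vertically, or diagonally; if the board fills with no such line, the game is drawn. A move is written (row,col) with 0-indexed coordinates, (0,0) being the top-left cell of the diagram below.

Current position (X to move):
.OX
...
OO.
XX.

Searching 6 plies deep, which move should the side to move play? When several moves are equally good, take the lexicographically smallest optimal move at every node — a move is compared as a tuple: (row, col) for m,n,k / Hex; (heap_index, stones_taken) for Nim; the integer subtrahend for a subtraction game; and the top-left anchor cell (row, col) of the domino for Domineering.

ply 1, X at .OX/.../OO./XX. | (0,0)=-1→XOX/.../OO./XX.; (1,0)=-1→.OX/X../OO./XX.; (1,1)=-1→.OX/.X./OO./XX.; (1,2)=-1→.OX/..X/OO./XX.; (2,2)=-1→.OX/.../OOX/XX.; (3,2)=+1→.OX/.../OO./XXX*
ply 2: .OX/.../OO./XXX is terminal -1 (O); from .OX/.../OO./XX. depth 6

X's best at [.OX/.../OO./XX.]: (3,2)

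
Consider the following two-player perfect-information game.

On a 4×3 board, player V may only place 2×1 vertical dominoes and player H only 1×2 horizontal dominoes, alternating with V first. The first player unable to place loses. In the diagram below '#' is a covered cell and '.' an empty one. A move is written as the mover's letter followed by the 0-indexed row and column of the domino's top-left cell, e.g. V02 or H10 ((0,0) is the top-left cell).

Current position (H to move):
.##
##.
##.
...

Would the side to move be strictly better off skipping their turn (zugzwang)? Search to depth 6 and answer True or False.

p1 H@[.##/##./##./...]: H30[.##/##./##./##.]-1* H31[.##/##./##./.##]-1
p2 V@[.##/##./##./##.]: V12[.##/###/###/##.]+1* V22[.##/##./###/###]+1
p3 H@[.##/###/###/##.] terminal -1; root [.##/##./##./...] d6
pass branch (V moves first from the same position):
  | p1 V@[.##/##./##./...]: V12[.##/###/###/...]-1* V22[.##/##./###/..#]-1
  | p2 H@[.##/###/###/...]: H30[.##/###/###/##.]+1* H31[.##/###/###/.##]+1
  | p3 V@[.##/###/###/##.] terminal -1; root [.##/##./##./...] d6
H moving scores -1; H passing scores +1

zugzwang(.##/##./##./..., H) = True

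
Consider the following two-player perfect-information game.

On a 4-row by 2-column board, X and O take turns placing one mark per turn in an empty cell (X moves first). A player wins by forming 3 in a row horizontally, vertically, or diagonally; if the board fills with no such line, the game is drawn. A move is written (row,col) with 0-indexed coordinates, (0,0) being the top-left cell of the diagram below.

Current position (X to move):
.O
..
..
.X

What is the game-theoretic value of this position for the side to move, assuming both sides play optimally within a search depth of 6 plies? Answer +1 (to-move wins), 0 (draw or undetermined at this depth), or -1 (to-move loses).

value(.O/../../.X, X) = 0

ply 1, X at .O/../../.X | (0,0)=+0→XO/../../.X*; (1,0)=+0→.O/X./../.X; (1,1)=+0→.O/.X/../.X; (2,0)=+0→.O/../X./.X; (2,1)=+0→.O/../.X/.X; (3,0)=+0→.O/../../XX
ply 2, O at XO/../../.X | (1,0)=+0→XO/O./../.X*; (1,1)=+0→XO/.O/../.X; (2,0)=+0→XO/../O./.X; (2,1)=+0→XO/../.O/.X; (3,0)=+0→XO/../../OX
ply 3, X at XO/O./../.X | (1,1)=+0→XO/OX/../.X*; (2,0)=+0→XO/O./X./.X; (2,1)=+0→XO/O./.X/.X; (3,0)=+0→XO/O./../XX
ply 4, O at XO/OX/../.X | (2,0)=-1→XO/OX/O./.X; (2,1)=+0→XO/OX/.O/.X*; (3,0)=-1→XO/OX/../OX
ply 5, X at XO/OX/.O/.X | (2,0)=+0→XO/OX/XO/.X*; (3,0)=+0→XO/OX/.O/XX
ply 6, O at XO/OX/XO/.X | (3,0)=+0→XO/OX/XO/OX*
ply 7: XO/OX/XO/OX is terminal +0 (X); from .O/../../.X depth 6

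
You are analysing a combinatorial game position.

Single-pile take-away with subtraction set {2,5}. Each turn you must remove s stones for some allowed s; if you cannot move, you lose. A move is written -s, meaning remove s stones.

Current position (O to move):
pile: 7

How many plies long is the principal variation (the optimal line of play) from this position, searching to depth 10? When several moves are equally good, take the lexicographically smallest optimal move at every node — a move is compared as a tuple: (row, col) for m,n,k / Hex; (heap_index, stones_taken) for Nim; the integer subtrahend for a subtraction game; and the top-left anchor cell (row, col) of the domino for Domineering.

[7] O move#1: -2:-1/5*, -5:-1/2
[5] X move#2: -2:-1/3, -5:+1/0*
[0] end (terminal -1, O#3); searched 7 to 10

PV length from [7]: 2 plies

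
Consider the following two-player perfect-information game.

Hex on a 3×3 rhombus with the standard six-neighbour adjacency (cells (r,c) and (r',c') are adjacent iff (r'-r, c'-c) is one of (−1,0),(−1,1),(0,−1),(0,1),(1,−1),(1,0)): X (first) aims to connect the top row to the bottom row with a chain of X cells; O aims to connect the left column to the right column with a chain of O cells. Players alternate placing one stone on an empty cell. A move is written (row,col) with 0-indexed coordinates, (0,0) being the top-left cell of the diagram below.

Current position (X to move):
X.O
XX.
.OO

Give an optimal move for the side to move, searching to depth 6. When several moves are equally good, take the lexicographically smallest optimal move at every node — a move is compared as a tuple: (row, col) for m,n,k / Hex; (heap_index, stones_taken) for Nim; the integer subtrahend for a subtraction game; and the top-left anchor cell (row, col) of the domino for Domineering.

p1 X@[X.O/XX./.OO]: (0,1)[XXO/XX./.OO]-1 (1,2)[X.O/XXX/.OO]-1 (2,0)[X.O/XX./XOO]+1*
p2 O@[X.O/XX./XOO] terminal -1; root [X.O/XX./.OO] d6

X's best at [X.O/XX./.OO]: (2,0)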